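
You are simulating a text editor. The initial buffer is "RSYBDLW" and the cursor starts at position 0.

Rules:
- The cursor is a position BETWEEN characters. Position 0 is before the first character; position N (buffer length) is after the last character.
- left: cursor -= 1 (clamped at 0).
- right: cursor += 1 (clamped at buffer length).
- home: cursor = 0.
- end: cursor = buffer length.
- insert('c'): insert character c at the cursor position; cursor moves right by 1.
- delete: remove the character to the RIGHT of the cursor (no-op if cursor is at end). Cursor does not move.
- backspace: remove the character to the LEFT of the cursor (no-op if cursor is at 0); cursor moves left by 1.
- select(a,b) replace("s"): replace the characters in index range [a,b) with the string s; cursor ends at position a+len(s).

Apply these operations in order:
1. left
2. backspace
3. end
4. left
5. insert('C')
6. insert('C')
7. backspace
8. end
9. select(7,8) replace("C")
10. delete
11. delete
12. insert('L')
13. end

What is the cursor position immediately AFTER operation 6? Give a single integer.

After op 1 (left): buf='RSYBDLW' cursor=0
After op 2 (backspace): buf='RSYBDLW' cursor=0
After op 3 (end): buf='RSYBDLW' cursor=7
After op 4 (left): buf='RSYBDLW' cursor=6
After op 5 (insert('C')): buf='RSYBDLCW' cursor=7
After op 6 (insert('C')): buf='RSYBDLCCW' cursor=8

Answer: 8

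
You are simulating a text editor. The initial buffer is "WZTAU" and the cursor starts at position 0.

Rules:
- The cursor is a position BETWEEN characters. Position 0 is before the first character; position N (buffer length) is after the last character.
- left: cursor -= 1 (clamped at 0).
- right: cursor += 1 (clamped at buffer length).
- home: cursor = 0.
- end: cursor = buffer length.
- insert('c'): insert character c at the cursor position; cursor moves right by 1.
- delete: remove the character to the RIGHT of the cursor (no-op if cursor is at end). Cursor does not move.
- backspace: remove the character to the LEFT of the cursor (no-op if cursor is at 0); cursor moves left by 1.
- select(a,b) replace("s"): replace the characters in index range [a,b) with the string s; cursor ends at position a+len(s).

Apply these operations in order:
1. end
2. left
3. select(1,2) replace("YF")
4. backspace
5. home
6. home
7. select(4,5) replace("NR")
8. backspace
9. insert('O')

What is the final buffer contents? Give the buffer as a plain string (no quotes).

Answer: WYTANO

Derivation:
After op 1 (end): buf='WZTAU' cursor=5
After op 2 (left): buf='WZTAU' cursor=4
After op 3 (select(1,2) replace("YF")): buf='WYFTAU' cursor=3
After op 4 (backspace): buf='WYTAU' cursor=2
After op 5 (home): buf='WYTAU' cursor=0
After op 6 (home): buf='WYTAU' cursor=0
After op 7 (select(4,5) replace("NR")): buf='WYTANR' cursor=6
After op 8 (backspace): buf='WYTAN' cursor=5
After op 9 (insert('O')): buf='WYTANO' cursor=6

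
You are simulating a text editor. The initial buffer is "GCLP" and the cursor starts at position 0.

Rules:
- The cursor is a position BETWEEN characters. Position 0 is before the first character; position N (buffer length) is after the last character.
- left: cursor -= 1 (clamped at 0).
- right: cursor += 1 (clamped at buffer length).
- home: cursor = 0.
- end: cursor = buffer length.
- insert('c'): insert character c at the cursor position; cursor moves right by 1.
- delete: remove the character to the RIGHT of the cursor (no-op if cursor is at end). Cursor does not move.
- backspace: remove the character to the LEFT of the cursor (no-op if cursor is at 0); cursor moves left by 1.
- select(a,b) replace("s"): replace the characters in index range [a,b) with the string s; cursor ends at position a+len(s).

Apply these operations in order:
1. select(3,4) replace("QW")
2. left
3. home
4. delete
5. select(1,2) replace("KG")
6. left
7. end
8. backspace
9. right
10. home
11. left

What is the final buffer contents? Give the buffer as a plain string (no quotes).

Answer: CKGQ

Derivation:
After op 1 (select(3,4) replace("QW")): buf='GCLQW' cursor=5
After op 2 (left): buf='GCLQW' cursor=4
After op 3 (home): buf='GCLQW' cursor=0
After op 4 (delete): buf='CLQW' cursor=0
After op 5 (select(1,2) replace("KG")): buf='CKGQW' cursor=3
After op 6 (left): buf='CKGQW' cursor=2
After op 7 (end): buf='CKGQW' cursor=5
After op 8 (backspace): buf='CKGQ' cursor=4
After op 9 (right): buf='CKGQ' cursor=4
After op 10 (home): buf='CKGQ' cursor=0
After op 11 (left): buf='CKGQ' cursor=0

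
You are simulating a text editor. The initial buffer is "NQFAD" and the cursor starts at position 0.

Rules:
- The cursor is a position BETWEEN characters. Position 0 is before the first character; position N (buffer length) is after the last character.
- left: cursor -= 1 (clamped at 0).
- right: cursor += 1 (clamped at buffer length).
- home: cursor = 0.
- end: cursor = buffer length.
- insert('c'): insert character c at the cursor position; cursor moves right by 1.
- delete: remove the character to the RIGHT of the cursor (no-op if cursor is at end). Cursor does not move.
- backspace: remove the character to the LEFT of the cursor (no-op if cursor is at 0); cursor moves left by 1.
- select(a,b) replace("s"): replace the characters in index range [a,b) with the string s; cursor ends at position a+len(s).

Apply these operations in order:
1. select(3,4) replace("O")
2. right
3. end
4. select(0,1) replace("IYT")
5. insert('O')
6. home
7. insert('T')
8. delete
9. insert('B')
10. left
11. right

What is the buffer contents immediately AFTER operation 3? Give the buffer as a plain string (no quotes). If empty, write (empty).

Answer: NQFOD

Derivation:
After op 1 (select(3,4) replace("O")): buf='NQFOD' cursor=4
After op 2 (right): buf='NQFOD' cursor=5
After op 3 (end): buf='NQFOD' cursor=5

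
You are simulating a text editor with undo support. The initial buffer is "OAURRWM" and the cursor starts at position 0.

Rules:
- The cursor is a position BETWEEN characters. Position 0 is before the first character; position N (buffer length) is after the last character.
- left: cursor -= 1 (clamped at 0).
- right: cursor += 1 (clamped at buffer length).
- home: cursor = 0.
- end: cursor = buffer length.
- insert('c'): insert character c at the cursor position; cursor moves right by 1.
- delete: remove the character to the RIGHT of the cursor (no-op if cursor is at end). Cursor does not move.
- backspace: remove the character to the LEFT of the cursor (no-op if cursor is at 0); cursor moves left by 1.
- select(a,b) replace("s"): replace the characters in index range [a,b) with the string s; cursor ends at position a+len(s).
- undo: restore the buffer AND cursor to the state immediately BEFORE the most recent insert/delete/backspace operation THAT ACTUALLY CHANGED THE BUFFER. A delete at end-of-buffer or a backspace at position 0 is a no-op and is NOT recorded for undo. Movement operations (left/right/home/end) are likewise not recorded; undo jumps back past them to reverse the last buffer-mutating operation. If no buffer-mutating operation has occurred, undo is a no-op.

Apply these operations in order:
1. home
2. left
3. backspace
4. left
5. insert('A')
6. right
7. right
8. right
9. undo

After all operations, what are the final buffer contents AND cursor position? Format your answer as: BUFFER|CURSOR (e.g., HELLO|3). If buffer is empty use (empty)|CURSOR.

Answer: OAURRWM|0

Derivation:
After op 1 (home): buf='OAURRWM' cursor=0
After op 2 (left): buf='OAURRWM' cursor=0
After op 3 (backspace): buf='OAURRWM' cursor=0
After op 4 (left): buf='OAURRWM' cursor=0
After op 5 (insert('A')): buf='AOAURRWM' cursor=1
After op 6 (right): buf='AOAURRWM' cursor=2
After op 7 (right): buf='AOAURRWM' cursor=3
After op 8 (right): buf='AOAURRWM' cursor=4
After op 9 (undo): buf='OAURRWM' cursor=0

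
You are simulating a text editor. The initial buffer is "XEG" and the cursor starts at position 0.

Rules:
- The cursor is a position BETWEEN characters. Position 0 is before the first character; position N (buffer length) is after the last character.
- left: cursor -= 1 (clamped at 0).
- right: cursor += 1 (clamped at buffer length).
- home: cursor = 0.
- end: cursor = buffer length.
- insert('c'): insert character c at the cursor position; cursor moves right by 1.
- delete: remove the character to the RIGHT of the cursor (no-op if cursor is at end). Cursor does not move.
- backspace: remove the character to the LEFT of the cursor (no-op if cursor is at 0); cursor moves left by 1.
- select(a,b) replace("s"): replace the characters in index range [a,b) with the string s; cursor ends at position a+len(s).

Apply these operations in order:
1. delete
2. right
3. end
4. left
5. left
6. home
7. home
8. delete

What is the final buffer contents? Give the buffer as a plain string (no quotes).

After op 1 (delete): buf='EG' cursor=0
After op 2 (right): buf='EG' cursor=1
After op 3 (end): buf='EG' cursor=2
After op 4 (left): buf='EG' cursor=1
After op 5 (left): buf='EG' cursor=0
After op 6 (home): buf='EG' cursor=0
After op 7 (home): buf='EG' cursor=0
After op 8 (delete): buf='G' cursor=0

Answer: G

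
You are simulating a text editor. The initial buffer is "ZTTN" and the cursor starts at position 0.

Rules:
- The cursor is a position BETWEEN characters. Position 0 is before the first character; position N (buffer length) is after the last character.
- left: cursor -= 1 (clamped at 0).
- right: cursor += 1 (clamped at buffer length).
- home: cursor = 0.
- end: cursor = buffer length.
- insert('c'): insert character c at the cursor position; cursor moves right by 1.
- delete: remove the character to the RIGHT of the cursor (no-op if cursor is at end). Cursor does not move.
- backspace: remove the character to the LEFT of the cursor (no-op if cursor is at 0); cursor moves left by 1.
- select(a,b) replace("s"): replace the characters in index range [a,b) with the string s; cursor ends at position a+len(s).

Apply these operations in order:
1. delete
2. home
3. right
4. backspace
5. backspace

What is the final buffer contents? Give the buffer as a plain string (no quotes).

Answer: TN

Derivation:
After op 1 (delete): buf='TTN' cursor=0
After op 2 (home): buf='TTN' cursor=0
After op 3 (right): buf='TTN' cursor=1
After op 4 (backspace): buf='TN' cursor=0
After op 5 (backspace): buf='TN' cursor=0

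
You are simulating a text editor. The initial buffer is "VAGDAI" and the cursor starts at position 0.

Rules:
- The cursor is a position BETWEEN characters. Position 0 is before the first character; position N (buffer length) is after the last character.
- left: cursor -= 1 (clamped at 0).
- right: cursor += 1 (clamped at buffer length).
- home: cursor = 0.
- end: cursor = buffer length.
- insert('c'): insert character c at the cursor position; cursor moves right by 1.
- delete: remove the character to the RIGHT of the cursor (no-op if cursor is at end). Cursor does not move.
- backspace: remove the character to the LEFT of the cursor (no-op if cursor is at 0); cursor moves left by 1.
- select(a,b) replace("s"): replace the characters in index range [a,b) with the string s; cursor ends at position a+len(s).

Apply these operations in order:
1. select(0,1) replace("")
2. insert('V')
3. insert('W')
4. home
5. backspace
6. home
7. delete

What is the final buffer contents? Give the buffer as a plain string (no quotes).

After op 1 (select(0,1) replace("")): buf='AGDAI' cursor=0
After op 2 (insert('V')): buf='VAGDAI' cursor=1
After op 3 (insert('W')): buf='VWAGDAI' cursor=2
After op 4 (home): buf='VWAGDAI' cursor=0
After op 5 (backspace): buf='VWAGDAI' cursor=0
After op 6 (home): buf='VWAGDAI' cursor=0
After op 7 (delete): buf='WAGDAI' cursor=0

Answer: WAGDAI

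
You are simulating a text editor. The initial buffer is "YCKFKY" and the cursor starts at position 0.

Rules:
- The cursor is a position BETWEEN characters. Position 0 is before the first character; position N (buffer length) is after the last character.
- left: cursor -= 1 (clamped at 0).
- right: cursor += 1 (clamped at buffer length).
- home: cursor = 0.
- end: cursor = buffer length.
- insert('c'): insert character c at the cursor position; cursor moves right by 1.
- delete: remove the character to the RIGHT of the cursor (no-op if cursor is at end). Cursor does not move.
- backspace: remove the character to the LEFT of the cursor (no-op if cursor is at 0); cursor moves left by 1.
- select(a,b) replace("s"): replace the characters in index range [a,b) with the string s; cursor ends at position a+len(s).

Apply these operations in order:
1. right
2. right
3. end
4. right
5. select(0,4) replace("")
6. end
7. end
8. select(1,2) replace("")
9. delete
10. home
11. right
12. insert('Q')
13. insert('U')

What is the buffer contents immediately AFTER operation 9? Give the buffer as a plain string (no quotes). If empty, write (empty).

Answer: K

Derivation:
After op 1 (right): buf='YCKFKY' cursor=1
After op 2 (right): buf='YCKFKY' cursor=2
After op 3 (end): buf='YCKFKY' cursor=6
After op 4 (right): buf='YCKFKY' cursor=6
After op 5 (select(0,4) replace("")): buf='KY' cursor=0
After op 6 (end): buf='KY' cursor=2
After op 7 (end): buf='KY' cursor=2
After op 8 (select(1,2) replace("")): buf='K' cursor=1
After op 9 (delete): buf='K' cursor=1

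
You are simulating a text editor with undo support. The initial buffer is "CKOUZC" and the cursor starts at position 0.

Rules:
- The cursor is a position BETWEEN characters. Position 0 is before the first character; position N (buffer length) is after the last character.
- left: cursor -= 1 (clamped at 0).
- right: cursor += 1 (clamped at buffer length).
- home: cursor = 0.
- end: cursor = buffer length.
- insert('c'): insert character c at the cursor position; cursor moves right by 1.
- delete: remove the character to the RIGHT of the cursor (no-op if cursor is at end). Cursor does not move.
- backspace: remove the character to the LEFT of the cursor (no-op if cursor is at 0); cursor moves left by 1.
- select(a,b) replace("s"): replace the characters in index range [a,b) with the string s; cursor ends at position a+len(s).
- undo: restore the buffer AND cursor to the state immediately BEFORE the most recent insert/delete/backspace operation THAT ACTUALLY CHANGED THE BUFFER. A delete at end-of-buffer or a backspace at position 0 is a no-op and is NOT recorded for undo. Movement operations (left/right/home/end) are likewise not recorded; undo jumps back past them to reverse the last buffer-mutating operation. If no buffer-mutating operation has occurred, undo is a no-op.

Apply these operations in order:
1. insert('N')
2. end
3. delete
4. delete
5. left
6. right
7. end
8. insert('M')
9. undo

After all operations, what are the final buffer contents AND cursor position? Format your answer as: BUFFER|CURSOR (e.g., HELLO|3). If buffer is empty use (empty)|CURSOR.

Answer: NCKOUZC|7

Derivation:
After op 1 (insert('N')): buf='NCKOUZC' cursor=1
After op 2 (end): buf='NCKOUZC' cursor=7
After op 3 (delete): buf='NCKOUZC' cursor=7
After op 4 (delete): buf='NCKOUZC' cursor=7
After op 5 (left): buf='NCKOUZC' cursor=6
After op 6 (right): buf='NCKOUZC' cursor=7
After op 7 (end): buf='NCKOUZC' cursor=7
After op 8 (insert('M')): buf='NCKOUZCM' cursor=8
After op 9 (undo): buf='NCKOUZC' cursor=7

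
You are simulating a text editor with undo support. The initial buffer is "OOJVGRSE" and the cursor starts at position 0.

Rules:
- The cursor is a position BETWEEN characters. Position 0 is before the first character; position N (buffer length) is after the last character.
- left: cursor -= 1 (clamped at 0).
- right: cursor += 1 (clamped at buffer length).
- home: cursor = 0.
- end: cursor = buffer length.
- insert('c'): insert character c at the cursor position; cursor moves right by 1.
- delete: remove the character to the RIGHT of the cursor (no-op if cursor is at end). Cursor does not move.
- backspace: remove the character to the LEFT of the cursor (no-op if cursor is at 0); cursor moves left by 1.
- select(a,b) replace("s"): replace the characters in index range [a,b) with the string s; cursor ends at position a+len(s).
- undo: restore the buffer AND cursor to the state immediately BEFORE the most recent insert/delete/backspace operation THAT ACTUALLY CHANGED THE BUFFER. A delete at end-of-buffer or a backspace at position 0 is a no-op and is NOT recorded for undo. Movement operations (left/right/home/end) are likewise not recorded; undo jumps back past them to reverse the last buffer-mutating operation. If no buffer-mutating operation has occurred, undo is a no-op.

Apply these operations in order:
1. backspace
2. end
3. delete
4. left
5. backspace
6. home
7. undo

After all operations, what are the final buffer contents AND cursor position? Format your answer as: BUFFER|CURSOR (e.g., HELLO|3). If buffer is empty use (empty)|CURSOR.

After op 1 (backspace): buf='OOJVGRSE' cursor=0
After op 2 (end): buf='OOJVGRSE' cursor=8
After op 3 (delete): buf='OOJVGRSE' cursor=8
After op 4 (left): buf='OOJVGRSE' cursor=7
After op 5 (backspace): buf='OOJVGRE' cursor=6
After op 6 (home): buf='OOJVGRE' cursor=0
After op 7 (undo): buf='OOJVGRSE' cursor=7

Answer: OOJVGRSE|7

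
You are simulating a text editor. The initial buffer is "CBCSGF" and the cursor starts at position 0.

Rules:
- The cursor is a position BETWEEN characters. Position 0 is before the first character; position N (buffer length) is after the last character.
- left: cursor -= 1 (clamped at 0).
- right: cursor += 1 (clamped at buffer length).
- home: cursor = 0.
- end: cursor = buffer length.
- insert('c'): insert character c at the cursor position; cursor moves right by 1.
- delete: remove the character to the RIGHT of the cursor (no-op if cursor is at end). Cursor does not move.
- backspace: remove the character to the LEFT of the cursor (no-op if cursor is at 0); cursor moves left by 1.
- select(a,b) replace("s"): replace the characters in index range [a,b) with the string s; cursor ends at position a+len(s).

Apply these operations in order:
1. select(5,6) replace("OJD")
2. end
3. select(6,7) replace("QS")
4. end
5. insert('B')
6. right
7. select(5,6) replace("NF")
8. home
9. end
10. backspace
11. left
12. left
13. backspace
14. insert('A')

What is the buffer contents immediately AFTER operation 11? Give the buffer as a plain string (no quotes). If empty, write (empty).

Answer: CBCSGNFQSD

Derivation:
After op 1 (select(5,6) replace("OJD")): buf='CBCSGOJD' cursor=8
After op 2 (end): buf='CBCSGOJD' cursor=8
After op 3 (select(6,7) replace("QS")): buf='CBCSGOQSD' cursor=8
After op 4 (end): buf='CBCSGOQSD' cursor=9
After op 5 (insert('B')): buf='CBCSGOQSDB' cursor=10
After op 6 (right): buf='CBCSGOQSDB' cursor=10
After op 7 (select(5,6) replace("NF")): buf='CBCSGNFQSDB' cursor=7
After op 8 (home): buf='CBCSGNFQSDB' cursor=0
After op 9 (end): buf='CBCSGNFQSDB' cursor=11
After op 10 (backspace): buf='CBCSGNFQSD' cursor=10
After op 11 (left): buf='CBCSGNFQSD' cursor=9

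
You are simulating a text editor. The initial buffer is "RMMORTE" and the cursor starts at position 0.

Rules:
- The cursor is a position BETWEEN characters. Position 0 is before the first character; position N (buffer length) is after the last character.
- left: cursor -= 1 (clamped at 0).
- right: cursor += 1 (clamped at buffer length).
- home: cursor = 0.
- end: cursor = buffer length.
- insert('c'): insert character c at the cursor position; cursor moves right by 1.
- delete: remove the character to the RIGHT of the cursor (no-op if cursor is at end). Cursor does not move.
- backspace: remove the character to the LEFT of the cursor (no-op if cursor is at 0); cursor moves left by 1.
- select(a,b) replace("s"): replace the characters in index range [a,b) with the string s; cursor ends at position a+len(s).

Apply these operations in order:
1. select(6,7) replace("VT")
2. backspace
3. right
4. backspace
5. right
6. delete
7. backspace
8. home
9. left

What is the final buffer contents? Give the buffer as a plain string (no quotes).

After op 1 (select(6,7) replace("VT")): buf='RMMORTVT' cursor=8
After op 2 (backspace): buf='RMMORTV' cursor=7
After op 3 (right): buf='RMMORTV' cursor=7
After op 4 (backspace): buf='RMMORT' cursor=6
After op 5 (right): buf='RMMORT' cursor=6
After op 6 (delete): buf='RMMORT' cursor=6
After op 7 (backspace): buf='RMMOR' cursor=5
After op 8 (home): buf='RMMOR' cursor=0
After op 9 (left): buf='RMMOR' cursor=0

Answer: RMMOR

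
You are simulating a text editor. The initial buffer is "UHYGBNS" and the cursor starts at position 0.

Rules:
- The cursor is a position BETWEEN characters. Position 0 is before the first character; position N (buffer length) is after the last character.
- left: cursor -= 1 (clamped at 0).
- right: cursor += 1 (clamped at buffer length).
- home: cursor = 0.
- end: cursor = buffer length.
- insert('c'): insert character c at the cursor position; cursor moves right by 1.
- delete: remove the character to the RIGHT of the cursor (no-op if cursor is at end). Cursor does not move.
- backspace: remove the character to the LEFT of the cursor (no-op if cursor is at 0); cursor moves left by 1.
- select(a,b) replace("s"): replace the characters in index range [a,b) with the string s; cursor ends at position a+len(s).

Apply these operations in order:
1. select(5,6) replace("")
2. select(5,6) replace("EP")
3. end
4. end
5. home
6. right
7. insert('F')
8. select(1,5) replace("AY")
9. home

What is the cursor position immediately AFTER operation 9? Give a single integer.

Answer: 0

Derivation:
After op 1 (select(5,6) replace("")): buf='UHYGBS' cursor=5
After op 2 (select(5,6) replace("EP")): buf='UHYGBEP' cursor=7
After op 3 (end): buf='UHYGBEP' cursor=7
After op 4 (end): buf='UHYGBEP' cursor=7
After op 5 (home): buf='UHYGBEP' cursor=0
After op 6 (right): buf='UHYGBEP' cursor=1
After op 7 (insert('F')): buf='UFHYGBEP' cursor=2
After op 8 (select(1,5) replace("AY")): buf='UAYBEP' cursor=3
After op 9 (home): buf='UAYBEP' cursor=0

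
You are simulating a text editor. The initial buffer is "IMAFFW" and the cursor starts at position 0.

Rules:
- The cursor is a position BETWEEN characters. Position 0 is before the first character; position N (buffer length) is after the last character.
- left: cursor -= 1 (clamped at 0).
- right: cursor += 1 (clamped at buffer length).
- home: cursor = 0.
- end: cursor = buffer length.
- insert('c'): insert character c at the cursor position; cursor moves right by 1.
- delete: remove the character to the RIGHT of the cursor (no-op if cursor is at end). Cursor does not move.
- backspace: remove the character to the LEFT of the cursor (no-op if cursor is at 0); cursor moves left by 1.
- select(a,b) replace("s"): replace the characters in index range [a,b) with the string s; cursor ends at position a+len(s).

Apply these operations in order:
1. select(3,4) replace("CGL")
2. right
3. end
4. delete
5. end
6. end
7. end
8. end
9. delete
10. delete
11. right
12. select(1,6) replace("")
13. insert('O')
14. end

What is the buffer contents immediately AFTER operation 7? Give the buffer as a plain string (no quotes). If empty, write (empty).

After op 1 (select(3,4) replace("CGL")): buf='IMACGLFW' cursor=6
After op 2 (right): buf='IMACGLFW' cursor=7
After op 3 (end): buf='IMACGLFW' cursor=8
After op 4 (delete): buf='IMACGLFW' cursor=8
After op 5 (end): buf='IMACGLFW' cursor=8
After op 6 (end): buf='IMACGLFW' cursor=8
After op 7 (end): buf='IMACGLFW' cursor=8

Answer: IMACGLFW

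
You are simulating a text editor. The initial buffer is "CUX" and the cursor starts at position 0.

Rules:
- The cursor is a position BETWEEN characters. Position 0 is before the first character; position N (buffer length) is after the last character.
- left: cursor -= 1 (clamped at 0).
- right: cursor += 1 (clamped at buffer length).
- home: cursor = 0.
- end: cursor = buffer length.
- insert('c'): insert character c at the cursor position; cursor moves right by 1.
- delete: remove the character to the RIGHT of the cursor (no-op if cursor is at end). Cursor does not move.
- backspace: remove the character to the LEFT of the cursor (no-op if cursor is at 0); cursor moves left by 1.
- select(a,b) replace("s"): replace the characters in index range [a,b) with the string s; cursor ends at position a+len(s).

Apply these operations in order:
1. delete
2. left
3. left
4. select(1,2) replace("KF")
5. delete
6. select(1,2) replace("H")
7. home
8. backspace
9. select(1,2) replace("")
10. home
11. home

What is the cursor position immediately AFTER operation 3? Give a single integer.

Answer: 0

Derivation:
After op 1 (delete): buf='UX' cursor=0
After op 2 (left): buf='UX' cursor=0
After op 3 (left): buf='UX' cursor=0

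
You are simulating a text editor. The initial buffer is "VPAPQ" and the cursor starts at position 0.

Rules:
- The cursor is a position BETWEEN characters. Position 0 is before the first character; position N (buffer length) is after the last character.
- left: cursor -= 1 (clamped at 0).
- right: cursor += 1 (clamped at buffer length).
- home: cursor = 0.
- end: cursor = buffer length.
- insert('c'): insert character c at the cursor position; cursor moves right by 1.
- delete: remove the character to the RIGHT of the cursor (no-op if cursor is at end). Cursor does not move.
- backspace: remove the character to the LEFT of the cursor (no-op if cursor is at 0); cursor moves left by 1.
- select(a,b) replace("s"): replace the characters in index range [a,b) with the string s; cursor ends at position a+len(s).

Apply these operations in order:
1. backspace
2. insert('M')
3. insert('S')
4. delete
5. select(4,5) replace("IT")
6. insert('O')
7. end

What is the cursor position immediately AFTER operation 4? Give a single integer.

Answer: 2

Derivation:
After op 1 (backspace): buf='VPAPQ' cursor=0
After op 2 (insert('M')): buf='MVPAPQ' cursor=1
After op 3 (insert('S')): buf='MSVPAPQ' cursor=2
After op 4 (delete): buf='MSPAPQ' cursor=2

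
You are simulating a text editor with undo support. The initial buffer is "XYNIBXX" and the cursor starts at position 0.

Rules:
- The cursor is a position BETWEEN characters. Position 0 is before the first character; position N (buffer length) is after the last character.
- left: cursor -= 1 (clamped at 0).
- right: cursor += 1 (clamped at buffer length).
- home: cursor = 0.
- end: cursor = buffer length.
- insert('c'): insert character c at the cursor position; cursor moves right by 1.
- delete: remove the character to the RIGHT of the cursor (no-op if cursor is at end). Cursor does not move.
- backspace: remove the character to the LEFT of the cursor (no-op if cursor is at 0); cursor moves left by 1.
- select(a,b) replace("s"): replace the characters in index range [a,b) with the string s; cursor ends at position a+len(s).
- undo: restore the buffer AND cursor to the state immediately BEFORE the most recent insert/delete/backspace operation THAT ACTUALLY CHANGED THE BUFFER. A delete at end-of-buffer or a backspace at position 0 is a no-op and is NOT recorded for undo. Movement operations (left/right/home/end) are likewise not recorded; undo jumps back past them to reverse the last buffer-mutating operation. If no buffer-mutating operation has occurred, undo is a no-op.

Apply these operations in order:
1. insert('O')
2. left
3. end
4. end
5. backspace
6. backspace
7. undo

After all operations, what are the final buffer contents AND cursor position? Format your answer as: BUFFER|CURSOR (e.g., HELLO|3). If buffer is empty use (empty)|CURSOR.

Answer: OXYNIBX|7

Derivation:
After op 1 (insert('O')): buf='OXYNIBXX' cursor=1
After op 2 (left): buf='OXYNIBXX' cursor=0
After op 3 (end): buf='OXYNIBXX' cursor=8
After op 4 (end): buf='OXYNIBXX' cursor=8
After op 5 (backspace): buf='OXYNIBX' cursor=7
After op 6 (backspace): buf='OXYNIB' cursor=6
After op 7 (undo): buf='OXYNIBX' cursor=7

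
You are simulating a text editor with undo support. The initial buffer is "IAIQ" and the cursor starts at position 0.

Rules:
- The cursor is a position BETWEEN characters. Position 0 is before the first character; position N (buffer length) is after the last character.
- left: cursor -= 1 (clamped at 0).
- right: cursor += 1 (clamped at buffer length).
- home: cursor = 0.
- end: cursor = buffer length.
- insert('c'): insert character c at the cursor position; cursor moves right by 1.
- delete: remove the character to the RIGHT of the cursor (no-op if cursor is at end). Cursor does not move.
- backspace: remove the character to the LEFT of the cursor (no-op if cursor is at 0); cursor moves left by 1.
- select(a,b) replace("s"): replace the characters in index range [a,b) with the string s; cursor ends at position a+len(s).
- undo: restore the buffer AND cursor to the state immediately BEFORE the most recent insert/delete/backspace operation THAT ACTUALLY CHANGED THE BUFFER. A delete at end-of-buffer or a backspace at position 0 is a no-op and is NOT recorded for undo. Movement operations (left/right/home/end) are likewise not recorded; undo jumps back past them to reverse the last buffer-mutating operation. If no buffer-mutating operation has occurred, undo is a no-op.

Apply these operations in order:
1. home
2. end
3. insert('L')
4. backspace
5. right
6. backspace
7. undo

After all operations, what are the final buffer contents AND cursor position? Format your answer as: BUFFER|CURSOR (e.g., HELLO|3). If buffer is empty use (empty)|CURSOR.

After op 1 (home): buf='IAIQ' cursor=0
After op 2 (end): buf='IAIQ' cursor=4
After op 3 (insert('L')): buf='IAIQL' cursor=5
After op 4 (backspace): buf='IAIQ' cursor=4
After op 5 (right): buf='IAIQ' cursor=4
After op 6 (backspace): buf='IAI' cursor=3
After op 7 (undo): buf='IAIQ' cursor=4

Answer: IAIQ|4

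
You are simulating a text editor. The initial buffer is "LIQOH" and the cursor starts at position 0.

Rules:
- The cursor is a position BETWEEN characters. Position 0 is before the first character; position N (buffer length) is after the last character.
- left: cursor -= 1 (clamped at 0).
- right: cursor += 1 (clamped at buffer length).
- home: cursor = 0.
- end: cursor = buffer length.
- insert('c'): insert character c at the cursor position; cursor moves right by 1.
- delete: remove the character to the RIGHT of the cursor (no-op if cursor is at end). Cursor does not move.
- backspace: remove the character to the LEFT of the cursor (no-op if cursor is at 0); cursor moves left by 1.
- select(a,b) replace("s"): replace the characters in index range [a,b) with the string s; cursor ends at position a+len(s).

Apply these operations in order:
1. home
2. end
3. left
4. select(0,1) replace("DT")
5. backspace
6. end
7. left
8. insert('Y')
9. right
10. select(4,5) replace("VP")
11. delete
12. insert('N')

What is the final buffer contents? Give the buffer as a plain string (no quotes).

After op 1 (home): buf='LIQOH' cursor=0
After op 2 (end): buf='LIQOH' cursor=5
After op 3 (left): buf='LIQOH' cursor=4
After op 4 (select(0,1) replace("DT")): buf='DTIQOH' cursor=2
After op 5 (backspace): buf='DIQOH' cursor=1
After op 6 (end): buf='DIQOH' cursor=5
After op 7 (left): buf='DIQOH' cursor=4
After op 8 (insert('Y')): buf='DIQOYH' cursor=5
After op 9 (right): buf='DIQOYH' cursor=6
After op 10 (select(4,5) replace("VP")): buf='DIQOVPH' cursor=6
After op 11 (delete): buf='DIQOVP' cursor=6
After op 12 (insert('N')): buf='DIQOVPN' cursor=7

Answer: DIQOVPN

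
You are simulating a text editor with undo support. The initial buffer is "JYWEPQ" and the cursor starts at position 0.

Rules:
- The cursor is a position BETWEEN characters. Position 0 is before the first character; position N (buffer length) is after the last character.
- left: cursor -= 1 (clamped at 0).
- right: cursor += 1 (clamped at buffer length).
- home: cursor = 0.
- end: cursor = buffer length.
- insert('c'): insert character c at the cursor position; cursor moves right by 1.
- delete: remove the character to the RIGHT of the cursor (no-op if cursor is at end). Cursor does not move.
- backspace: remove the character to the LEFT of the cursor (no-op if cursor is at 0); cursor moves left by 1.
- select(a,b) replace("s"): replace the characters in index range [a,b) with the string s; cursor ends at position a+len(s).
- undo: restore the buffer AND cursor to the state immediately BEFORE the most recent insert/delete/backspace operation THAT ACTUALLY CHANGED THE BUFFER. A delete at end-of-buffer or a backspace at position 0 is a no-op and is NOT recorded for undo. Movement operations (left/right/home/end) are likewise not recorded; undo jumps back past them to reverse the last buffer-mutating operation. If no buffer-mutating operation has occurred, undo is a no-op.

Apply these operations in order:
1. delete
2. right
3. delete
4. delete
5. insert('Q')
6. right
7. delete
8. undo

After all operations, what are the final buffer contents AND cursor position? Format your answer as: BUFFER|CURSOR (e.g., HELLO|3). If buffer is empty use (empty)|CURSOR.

Answer: YQPQ|3

Derivation:
After op 1 (delete): buf='YWEPQ' cursor=0
After op 2 (right): buf='YWEPQ' cursor=1
After op 3 (delete): buf='YEPQ' cursor=1
After op 4 (delete): buf='YPQ' cursor=1
After op 5 (insert('Q')): buf='YQPQ' cursor=2
After op 6 (right): buf='YQPQ' cursor=3
After op 7 (delete): buf='YQP' cursor=3
After op 8 (undo): buf='YQPQ' cursor=3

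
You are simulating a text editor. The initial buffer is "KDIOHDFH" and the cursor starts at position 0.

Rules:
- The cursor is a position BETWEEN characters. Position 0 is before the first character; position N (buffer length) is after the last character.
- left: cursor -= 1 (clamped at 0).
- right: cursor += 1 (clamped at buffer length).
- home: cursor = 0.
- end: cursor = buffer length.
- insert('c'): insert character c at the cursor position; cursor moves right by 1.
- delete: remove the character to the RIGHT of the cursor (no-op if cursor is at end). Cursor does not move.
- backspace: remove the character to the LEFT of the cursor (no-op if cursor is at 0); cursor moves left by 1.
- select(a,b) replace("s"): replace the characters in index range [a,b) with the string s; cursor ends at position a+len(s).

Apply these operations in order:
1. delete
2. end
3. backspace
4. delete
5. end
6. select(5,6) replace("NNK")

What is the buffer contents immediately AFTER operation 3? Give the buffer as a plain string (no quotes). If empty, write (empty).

Answer: DIOHDF

Derivation:
After op 1 (delete): buf='DIOHDFH' cursor=0
After op 2 (end): buf='DIOHDFH' cursor=7
After op 3 (backspace): buf='DIOHDF' cursor=6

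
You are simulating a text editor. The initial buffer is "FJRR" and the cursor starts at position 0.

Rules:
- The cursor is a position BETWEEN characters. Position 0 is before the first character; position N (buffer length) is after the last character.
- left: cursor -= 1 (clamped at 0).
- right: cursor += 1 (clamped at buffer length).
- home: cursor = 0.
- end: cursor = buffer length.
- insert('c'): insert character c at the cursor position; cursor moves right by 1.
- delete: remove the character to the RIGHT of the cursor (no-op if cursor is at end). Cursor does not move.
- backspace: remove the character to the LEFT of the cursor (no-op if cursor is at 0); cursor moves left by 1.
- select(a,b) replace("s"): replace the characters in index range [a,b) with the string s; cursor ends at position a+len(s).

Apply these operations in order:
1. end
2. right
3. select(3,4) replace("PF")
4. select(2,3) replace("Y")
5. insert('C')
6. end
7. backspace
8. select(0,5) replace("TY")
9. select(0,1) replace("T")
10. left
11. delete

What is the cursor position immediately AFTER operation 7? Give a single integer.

Answer: 5

Derivation:
After op 1 (end): buf='FJRR' cursor=4
After op 2 (right): buf='FJRR' cursor=4
After op 3 (select(3,4) replace("PF")): buf='FJRPF' cursor=5
After op 4 (select(2,3) replace("Y")): buf='FJYPF' cursor=3
After op 5 (insert('C')): buf='FJYCPF' cursor=4
After op 6 (end): buf='FJYCPF' cursor=6
After op 7 (backspace): buf='FJYCP' cursor=5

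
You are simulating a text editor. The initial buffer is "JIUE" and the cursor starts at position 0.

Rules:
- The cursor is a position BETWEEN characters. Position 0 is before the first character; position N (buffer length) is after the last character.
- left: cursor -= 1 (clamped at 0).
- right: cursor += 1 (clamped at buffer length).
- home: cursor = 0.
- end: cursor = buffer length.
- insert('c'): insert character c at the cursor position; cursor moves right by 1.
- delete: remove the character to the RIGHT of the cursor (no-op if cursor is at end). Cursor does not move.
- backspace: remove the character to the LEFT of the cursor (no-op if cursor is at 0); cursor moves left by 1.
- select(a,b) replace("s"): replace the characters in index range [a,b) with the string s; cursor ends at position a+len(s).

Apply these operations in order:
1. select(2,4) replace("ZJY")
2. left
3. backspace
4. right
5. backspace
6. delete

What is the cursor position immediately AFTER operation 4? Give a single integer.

After op 1 (select(2,4) replace("ZJY")): buf='JIZJY' cursor=5
After op 2 (left): buf='JIZJY' cursor=4
After op 3 (backspace): buf='JIZY' cursor=3
After op 4 (right): buf='JIZY' cursor=4

Answer: 4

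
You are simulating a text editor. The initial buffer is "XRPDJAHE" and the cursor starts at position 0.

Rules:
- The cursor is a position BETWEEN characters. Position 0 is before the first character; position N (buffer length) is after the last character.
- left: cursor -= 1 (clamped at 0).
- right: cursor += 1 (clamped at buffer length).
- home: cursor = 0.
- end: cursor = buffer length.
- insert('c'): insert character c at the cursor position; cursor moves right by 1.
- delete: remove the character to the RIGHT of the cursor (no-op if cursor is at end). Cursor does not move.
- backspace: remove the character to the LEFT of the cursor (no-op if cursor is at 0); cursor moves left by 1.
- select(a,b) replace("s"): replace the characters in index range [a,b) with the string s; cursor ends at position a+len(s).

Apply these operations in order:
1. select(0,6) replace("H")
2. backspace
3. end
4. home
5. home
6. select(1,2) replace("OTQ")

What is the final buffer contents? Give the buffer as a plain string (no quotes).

After op 1 (select(0,6) replace("H")): buf='HHE' cursor=1
After op 2 (backspace): buf='HE' cursor=0
After op 3 (end): buf='HE' cursor=2
After op 4 (home): buf='HE' cursor=0
After op 5 (home): buf='HE' cursor=0
After op 6 (select(1,2) replace("OTQ")): buf='HOTQ' cursor=4

Answer: HOTQ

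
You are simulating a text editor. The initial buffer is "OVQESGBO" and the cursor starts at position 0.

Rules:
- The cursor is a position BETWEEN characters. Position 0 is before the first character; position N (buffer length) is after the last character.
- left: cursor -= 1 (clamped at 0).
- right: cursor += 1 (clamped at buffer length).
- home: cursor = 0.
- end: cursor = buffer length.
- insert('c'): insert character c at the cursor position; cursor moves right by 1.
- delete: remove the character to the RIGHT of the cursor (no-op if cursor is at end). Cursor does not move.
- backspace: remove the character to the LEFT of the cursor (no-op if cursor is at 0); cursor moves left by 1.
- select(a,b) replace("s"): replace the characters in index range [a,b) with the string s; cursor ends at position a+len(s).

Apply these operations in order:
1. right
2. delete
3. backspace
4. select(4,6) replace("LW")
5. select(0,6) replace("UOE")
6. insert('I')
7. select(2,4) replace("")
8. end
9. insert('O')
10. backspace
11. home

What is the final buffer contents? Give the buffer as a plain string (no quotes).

Answer: UO

Derivation:
After op 1 (right): buf='OVQESGBO' cursor=1
After op 2 (delete): buf='OQESGBO' cursor=1
After op 3 (backspace): buf='QESGBO' cursor=0
After op 4 (select(4,6) replace("LW")): buf='QESGLW' cursor=6
After op 5 (select(0,6) replace("UOE")): buf='UOE' cursor=3
After op 6 (insert('I')): buf='UOEI' cursor=4
After op 7 (select(2,4) replace("")): buf='UO' cursor=2
After op 8 (end): buf='UO' cursor=2
After op 9 (insert('O')): buf='UOO' cursor=3
After op 10 (backspace): buf='UO' cursor=2
After op 11 (home): buf='UO' cursor=0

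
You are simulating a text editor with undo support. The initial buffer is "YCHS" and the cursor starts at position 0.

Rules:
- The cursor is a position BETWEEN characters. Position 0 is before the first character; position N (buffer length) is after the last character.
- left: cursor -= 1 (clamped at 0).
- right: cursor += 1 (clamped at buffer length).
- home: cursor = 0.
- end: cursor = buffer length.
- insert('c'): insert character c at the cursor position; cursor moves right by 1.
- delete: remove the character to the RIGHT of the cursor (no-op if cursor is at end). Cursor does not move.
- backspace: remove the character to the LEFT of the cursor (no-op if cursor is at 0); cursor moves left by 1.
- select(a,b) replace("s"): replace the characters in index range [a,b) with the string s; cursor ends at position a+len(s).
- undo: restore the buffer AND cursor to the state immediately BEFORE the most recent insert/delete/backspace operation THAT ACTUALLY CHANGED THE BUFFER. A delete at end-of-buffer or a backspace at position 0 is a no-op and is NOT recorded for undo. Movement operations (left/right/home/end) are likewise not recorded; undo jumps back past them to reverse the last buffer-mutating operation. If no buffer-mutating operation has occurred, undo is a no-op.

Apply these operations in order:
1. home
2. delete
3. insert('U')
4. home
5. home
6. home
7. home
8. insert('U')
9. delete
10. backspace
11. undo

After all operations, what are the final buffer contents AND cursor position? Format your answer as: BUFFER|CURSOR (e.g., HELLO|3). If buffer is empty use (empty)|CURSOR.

Answer: UCHS|1

Derivation:
After op 1 (home): buf='YCHS' cursor=0
After op 2 (delete): buf='CHS' cursor=0
After op 3 (insert('U')): buf='UCHS' cursor=1
After op 4 (home): buf='UCHS' cursor=0
After op 5 (home): buf='UCHS' cursor=0
After op 6 (home): buf='UCHS' cursor=0
After op 7 (home): buf='UCHS' cursor=0
After op 8 (insert('U')): buf='UUCHS' cursor=1
After op 9 (delete): buf='UCHS' cursor=1
After op 10 (backspace): buf='CHS' cursor=0
After op 11 (undo): buf='UCHS' cursor=1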